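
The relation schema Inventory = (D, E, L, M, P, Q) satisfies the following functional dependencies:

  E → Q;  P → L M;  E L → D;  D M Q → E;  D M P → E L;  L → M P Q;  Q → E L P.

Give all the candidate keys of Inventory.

(E); (L); (P); (Q)

{E}⁺: E→Q adds Q; Q→ELP adds L, P; P→LM adds M; EL→D adds D → {D, E, L, M, P, Q}.
{L}⁺: L→MPQ adds M, P, Q; Q→ELP adds E; EL→D adds D → {D, E, L, M, P, Q}.
{P}⁺: P→LM adds L, M; L→MPQ adds Q; Q→ELP adds E; EL→D adds D → {D, E, L, M, P, Q}.
{Q}⁺: Q→ELP adds E, L, P; P→LM adds M; EL→D adds D → {D, E, L, M, P, Q}.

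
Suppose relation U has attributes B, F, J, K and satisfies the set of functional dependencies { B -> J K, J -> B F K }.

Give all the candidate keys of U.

{B}; {J}

{B}⁺: B→JK adds J, K; J→BFK adds F → {B, F, J, K}.
{J}⁺: J→BFK adds B, F, K → {B, F, J, K}.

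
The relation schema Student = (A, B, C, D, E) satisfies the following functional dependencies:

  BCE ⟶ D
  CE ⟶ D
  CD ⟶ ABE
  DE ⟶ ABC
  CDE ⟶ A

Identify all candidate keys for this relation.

(C, D), (C, E), (D, E)

{C, D}⁺: CD→ABE adds A, B, E → {A, B, C, D, E}. Minimal: {D}⁺ = {D}; {C}⁺ = {C} — none reach the full schema.
{C, E}⁺: CE→D adds D; CD→ABE adds A, B → {A, B, C, D, E}. Minimal: {E}⁺ = {E}; {C}⁺ = {C} — none reach the full schema.
{D, E}⁺: DE→ABC adds A, B, C → {A, B, C, D, E}. Minimal: {E}⁺ = {E}; {D}⁺ = {D} — none reach the full schema.
Any other superkey contains one of these as a subset, so there are no further candidate keys.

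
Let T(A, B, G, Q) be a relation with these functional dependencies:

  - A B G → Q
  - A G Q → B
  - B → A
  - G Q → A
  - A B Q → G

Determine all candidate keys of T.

{B, G}⁺: B→A adds A; ABG→Q adds Q → {A, B, G, Q}. Minimal: {G}⁺ = {G}; {B}⁺ = {A, B} — none reach the full schema.
{B, Q}⁺: B→A adds A; ABQ→G adds G → {A, B, G, Q}. Minimal: {Q}⁺ = {Q}; {B}⁺ = {A, B} — none reach the full schema.
{G, Q}⁺: GQ→A adds A; AGQ→B adds B → {A, B, G, Q}. Minimal: {Q}⁺ = {Q}; {G}⁺ = {G} — none reach the full schema.
Any other superkey contains one of these as a subset, so there are no further candidate keys.

{B, G}, {B, Q}, {G, Q}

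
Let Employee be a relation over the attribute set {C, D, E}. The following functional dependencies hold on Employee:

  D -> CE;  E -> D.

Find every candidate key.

{D}⁺: D→CE adds C, E → {C, D, E}.
{E}⁺: E→D adds D; D→CE adds C → {C, D, E}.

(D), (E)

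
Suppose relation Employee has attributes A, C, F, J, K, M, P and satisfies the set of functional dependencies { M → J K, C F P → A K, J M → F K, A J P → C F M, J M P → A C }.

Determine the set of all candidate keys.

Attribute P never appears on the right-hand side of any dependency, so P must belong to every candidate key.
{P}⁺ = {P}, which is not all of the schema, so we must add further attributes.
{M, P}⁺: M→JK adds J, K; JM→FK adds F; JMP→AC adds A, C → {A, C, F, J, K, M, P}. Minimal: {P}⁺ = {P}; {M}⁺ = {F, J, K, M} — none reach the full schema.
{A, J, P}⁺: AJP→CFM adds C, F, M; M→JK adds K → {A, C, F, J, K, M, P}. Minimal: {J, P}⁺ = {J, P}; {A, P}⁺ = {A, P}; {A, J}⁺ = {A, J} — none reach the full schema.
{C, F, J, P}⁺: CFP→AK adds A, K; AJP→CFM adds M → {A, C, F, J, K, M, P}. Minimal: {F, J, P}⁺ = {F, J, P}; {C, J, P}⁺ = {C, J, P}; {C, F, P}⁺ = {A, C, F, K, P}; … — none reach the full schema.

{M, P}, {A, J, P}, {C, F, J, P}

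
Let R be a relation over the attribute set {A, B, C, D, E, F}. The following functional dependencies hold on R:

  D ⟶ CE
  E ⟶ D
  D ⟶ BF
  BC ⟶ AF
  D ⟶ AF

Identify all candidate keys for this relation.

{D}⁺: D→CE adds C, E; D→BF adds B, F; BC→AF adds A → {A, B, C, D, E, F}.
{E}⁺: E→D adds D; D→BF adds B, F; D→AF adds A; D→CE adds C → {A, B, C, D, E, F}.
Any other superkey contains one of these as a subset, so there are no further candidate keys.

D; E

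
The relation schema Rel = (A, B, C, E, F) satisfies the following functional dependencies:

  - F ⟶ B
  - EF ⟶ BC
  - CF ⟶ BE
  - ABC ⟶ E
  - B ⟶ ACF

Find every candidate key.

(B), (F)

{B}⁺: B→ACF adds A, C, F; CF→BE adds E → {A, B, C, E, F}.
{F}⁺: F→B adds B; B→ACF adds A, C; CF→BE adds E → {A, B, C, E, F}.
Any other superkey contains one of these as a subset, so there are no further candidate keys.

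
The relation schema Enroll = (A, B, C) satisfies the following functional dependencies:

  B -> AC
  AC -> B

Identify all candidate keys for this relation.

B, AC

{B}⁺: B→AC adds A, C → {A, B, C}.
{A, C}⁺: AC→B adds B → {A, B, C}. Minimal: {C}⁺ = {C}; {A}⁺ = {A} — none reach the full schema.
Any other superkey contains one of these as a subset, so there are no further candidate keys.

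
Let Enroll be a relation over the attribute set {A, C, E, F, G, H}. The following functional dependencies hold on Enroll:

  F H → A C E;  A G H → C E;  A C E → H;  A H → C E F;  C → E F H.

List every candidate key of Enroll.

Attribute G never appears on the right-hand side of any dependency, so G must belong to every candidate key.
{G}⁺ = {G}, which is not all of the schema, so we must add further attributes.
{C, G}⁺: C→EFH adds E, F, H; FH→ACE adds A → {A, C, E, F, G, H}. Minimal: {G}⁺ = {G}; {C}⁺ = {A, C, E, F, H} — none reach the full schema.
{A, G, H}⁺: AGH→CE adds C, E; AH→CEF adds F → {A, C, E, F, G, H}. Minimal: {G, H}⁺ = {G, H}; {A, H}⁺ = {A, C, E, F, H}; {A, G}⁺ = {A, G} — none reach the full schema.
{F, G, H}⁺: FH→ACE adds A, C, E → {A, C, E, F, G, H}. Minimal: {G, H}⁺ = {G, H}; {F, H}⁺ = {A, C, E, F, H}; {F, G}⁺ = {F, G} — none reach the full schema.

(C, G); (A, G, H); (F, G, H)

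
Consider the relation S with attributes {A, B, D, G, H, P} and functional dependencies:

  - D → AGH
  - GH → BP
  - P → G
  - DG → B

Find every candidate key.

Attribute D never appears on the right-hand side of any dependency, so D must belong to every candidate key.
{D}⁺ = {A, B, D, G, H, P}, which is all of the schema, so {D} is the only candidate key.

{D}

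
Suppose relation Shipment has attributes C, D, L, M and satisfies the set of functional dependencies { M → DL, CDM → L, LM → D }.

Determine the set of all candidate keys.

Attributes C, M never appear on any right-hand side, so every candidate key must contain {C, M}.
{C, M}⁺ = {C, D, L, M}, which is all of the schema, so {C, M} is the only candidate key.

CM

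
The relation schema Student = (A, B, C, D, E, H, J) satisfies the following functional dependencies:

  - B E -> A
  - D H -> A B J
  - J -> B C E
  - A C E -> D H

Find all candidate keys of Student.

{J}⁺: J→BCE adds B, C, E; BE→A adds A; ACE→DH adds D, H → {A, B, C, D, E, H, J}.
{D, H}⁺: DH→ABJ adds A, B, J; J→BCE adds C, E → {A, B, C, D, E, H, J}. Minimal: {H}⁺ = {H}; {D}⁺ = {D} — none reach the full schema.
{A, C, E}⁺: ACE→DH adds D, H; DH→ABJ adds B, J → {A, B, C, D, E, H, J}. Minimal: {C, E}⁺ = {C, E}; {A, E}⁺ = {A, E}; {A, C}⁺ = {A, C} — none reach the full schema.
{B, C, E}⁺: BE→A adds A; ACE→DH adds D, H; DH→ABJ adds J → {A, B, C, D, E, H, J}. Minimal: {C, E}⁺ = {C, E}; {B, E}⁺ = {A, B, E}; {B, C}⁺ = {B, C} — none reach the full schema.

J, DH, ACE, BCE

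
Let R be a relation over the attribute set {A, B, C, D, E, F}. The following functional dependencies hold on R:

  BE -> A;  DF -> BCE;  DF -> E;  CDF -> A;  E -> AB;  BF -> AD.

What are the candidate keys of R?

BF; DF; EF

Attribute F never appears on the right-hand side of any dependency, so F must belong to every candidate key.
{F}⁺ = {F}, which is not all of the schema, so we must add further attributes.
{B, F}⁺: BF→AD adds A, D; DF→BCE adds C, E → {A, B, C, D, E, F}.
{D, F}⁺: DF→BCE adds B, C, E; CDF→A adds A → {A, B, C, D, E, F}.
{E, F}⁺: E→AB adds A, B; BF→AD adds D; DF→BCE adds C → {A, B, C, D, E, F}.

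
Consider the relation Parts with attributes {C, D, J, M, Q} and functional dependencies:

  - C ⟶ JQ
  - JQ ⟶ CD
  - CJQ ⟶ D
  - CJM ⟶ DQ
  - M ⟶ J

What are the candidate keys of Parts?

Attribute M never appears on the right-hand side of any dependency, so M must belong to every candidate key.
{M}⁺ = {J, M}, which is not all of the schema, so we must add further attributes.
{C, M}⁺: C→JQ adds J, Q; JQ→CD adds D → {C, D, J, M, Q}. Minimal: {M}⁺ = {J, M}; {C}⁺ = {C, D, J, Q} — none reach the full schema.
{M, Q}⁺: M→J adds J; JQ→CD adds C, D → {C, D, J, M, Q}. Minimal: {Q}⁺ = {Q}; {M}⁺ = {J, M} — none reach the full schema.

(C, M), (M, Q)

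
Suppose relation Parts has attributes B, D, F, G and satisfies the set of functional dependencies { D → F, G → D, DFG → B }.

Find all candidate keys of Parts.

Attribute G never appears on the right-hand side of any dependency, so G must belong to every candidate key.
{G}⁺ = {B, D, F, G}, which is all of the schema, so {G} is the only candidate key.

(G)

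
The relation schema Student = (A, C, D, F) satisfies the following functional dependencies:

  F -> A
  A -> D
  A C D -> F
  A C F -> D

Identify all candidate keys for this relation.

Attribute C never appears on the right-hand side of any dependency, so C must belong to every candidate key.
{C}⁺ = {C}, which is not all of the schema, so we must add further attributes.
{A, C}⁺: A→D adds D; ACD→F adds F → {A, C, D, F}. Minimal: {C}⁺ = {C}; {A}⁺ = {A, D} — none reach the full schema.
{C, F}⁺: F→A adds A; A→D adds D → {A, C, D, F}. Minimal: {F}⁺ = {A, D, F}; {C}⁺ = {C} — none reach the full schema.
Any other superkey contains one of these as a subset, so there are no further candidate keys.

AC, CF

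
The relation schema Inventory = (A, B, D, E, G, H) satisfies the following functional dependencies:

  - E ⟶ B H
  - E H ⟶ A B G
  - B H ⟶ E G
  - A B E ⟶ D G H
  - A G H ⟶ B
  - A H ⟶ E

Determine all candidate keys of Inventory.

{E}, {A, H}, {B, H}

{E}⁺: E→BH adds B, H; EH→ABG adds A, G; ABE→DGH adds D → {A, B, D, E, G, H}.
{A, H}⁺: AH→E adds E; E→BH adds B; EH→ABG adds G; ABE→DGH adds D → {A, B, D, E, G, H}. Minimal: {H}⁺ = {H}; {A}⁺ = {A} — none reach the full schema.
{B, H}⁺: BH→EG adds E, G; EH→ABG adds A; ABE→DGH adds D → {A, B, D, E, G, H}. Minimal: {H}⁺ = {H}; {B}⁺ = {B} — none reach the full schema.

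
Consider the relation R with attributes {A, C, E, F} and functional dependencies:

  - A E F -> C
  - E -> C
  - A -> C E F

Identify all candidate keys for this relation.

Attribute A never appears on the right-hand side of any dependency, so A must belong to every candidate key.
{A}⁺ = {A, C, E, F}, which is all of the schema, so {A} is the only candidate key.

(A)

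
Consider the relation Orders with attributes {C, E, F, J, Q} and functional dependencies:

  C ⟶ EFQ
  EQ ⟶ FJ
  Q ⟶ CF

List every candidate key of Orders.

{C}, {Q}

{C}⁺: C→EFQ adds E, F, Q; EQ→FJ adds J → {C, E, F, J, Q}.
{Q}⁺: Q→CF adds C, F; C→EFQ adds E; EQ→FJ adds J → {C, E, F, J, Q}.
Any other superkey contains one of these as a subset, so there are no further candidate keys.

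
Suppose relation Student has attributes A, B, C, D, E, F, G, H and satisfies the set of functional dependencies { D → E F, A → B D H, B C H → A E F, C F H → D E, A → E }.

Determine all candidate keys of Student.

ACG, BCGH

Attributes C, G never appear on any right-hand side, so every candidate key must contain {C, G}.
{C, G}⁺ = {C, G}, which is not all of the schema, so we must add further attributes.
{A, C, G}⁺: A→BDH adds B, D, H; BCH→AEF adds E, F → {A, B, C, D, E, F, G, H}. Minimal: {C, G}⁺ = {C, G}; {A, G}⁺ = {A, B, D, E, F, G, H}; {A, C}⁺ = {A, B, C, D, E, F, H} — none reach the full schema.
{B, C, G, H}⁺: BCH→AEF adds A, E, F; CFH→DE adds D → {A, B, C, D, E, F, G, H}. Minimal: {C, G, H}⁺ = {C, G, H}; {B, G, H}⁺ = {B, G, H}; {B, C, H}⁺ = {A, B, C, D, E, F, H}; … — none reach the full schema.
Any other superkey contains one of these as a subset, so there are no further candidate keys.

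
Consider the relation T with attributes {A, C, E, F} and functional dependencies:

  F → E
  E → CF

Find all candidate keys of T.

Attribute A never appears on the right-hand side of any dependency, so A must belong to every candidate key.
{A}⁺ = {A}, which is not all of the schema, so we must add further attributes.
{A, E}⁺: E→CF adds C, F → {A, C, E, F}. Minimal: {E}⁺ = {C, E, F}; {A}⁺ = {A} — none reach the full schema.
{A, F}⁺: F→E adds E; E→CF adds C → {A, C, E, F}. Minimal: {F}⁺ = {C, E, F}; {A}⁺ = {A} — none reach the full schema.
Any other superkey contains one of these as a subset, so there are no further candidate keys.

{A, E}, {A, F}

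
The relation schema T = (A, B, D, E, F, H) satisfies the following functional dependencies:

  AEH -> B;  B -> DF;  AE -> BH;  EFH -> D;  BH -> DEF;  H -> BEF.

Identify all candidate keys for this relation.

Attribute A never appears on the right-hand side of any dependency, so A must belong to every candidate key.
{A}⁺ = {A}, which is not all of the schema, so we must add further attributes.
{A, E}⁺: AE→BH adds B, H; BH→DEF adds D, F → {A, B, D, E, F, H}. Minimal: {E}⁺ = {E}; {A}⁺ = {A} — none reach the full schema.
{A, H}⁺: H→BEF adds B, E, F; B→DF adds D → {A, B, D, E, F, H}. Minimal: {H}⁺ = {B, D, E, F, H}; {A}⁺ = {A} — none reach the full schema.
Any other superkey contains one of these as a subset, so there are no further candidate keys.

AE; AH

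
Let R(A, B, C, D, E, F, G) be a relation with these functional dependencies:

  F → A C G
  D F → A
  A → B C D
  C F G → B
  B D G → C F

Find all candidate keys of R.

Attribute E never appears on the right-hand side of any dependency, so E must belong to every candidate key.
{E}⁺ = {E}, which is not all of the schema, so we must add further attributes.
{E, F}⁺: F→ACG adds A, C, G; A→BCD adds B, D → {A, B, C, D, E, F, G}. Minimal: {F}⁺ = {A, B, C, D, F, G}; {E}⁺ = {E} — none reach the full schema.
{A, E, G}⁺: A→BCD adds B, C, D; BDG→CF adds F → {A, B, C, D, E, F, G}. Minimal: {E, G}⁺ = {E, G}; {A, G}⁺ = {A, B, C, D, F, G}; {A, E}⁺ = {A, B, C, D, E} — none reach the full schema.
{B, D, E, G}⁺: BDG→CF adds C, F; F→ACG adds A → {A, B, C, D, E, F, G}. Minimal: {D, E, G}⁺ = {D, E, G}; {B, E, G}⁺ = {B, E, G}; {B, D, G}⁺ = {A, B, C, D, F, G}; … — none reach the full schema.

{E, F}, {A, E, G}, {B, D, E, G}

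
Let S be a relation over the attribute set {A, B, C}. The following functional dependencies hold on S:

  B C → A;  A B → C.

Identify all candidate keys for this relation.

Attribute B never appears on the right-hand side of any dependency, so B must belong to every candidate key.
{B}⁺ = {B}, which is not all of the schema, so we must add further attributes.
{A, B}⁺: AB→C adds C → {A, B, C}. Minimal: {B}⁺ = {B}; {A}⁺ = {A} — none reach the full schema.
{B, C}⁺: BC→A adds A → {A, B, C}. Minimal: {C}⁺ = {C}; {B}⁺ = {B} — none reach the full schema.
Any other superkey contains one of these as a subset, so there are no further candidate keys.

AB, BC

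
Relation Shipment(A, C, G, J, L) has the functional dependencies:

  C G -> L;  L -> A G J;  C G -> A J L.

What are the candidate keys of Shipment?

CG; CL

Attribute C never appears on the right-hand side of any dependency, so C must belong to every candidate key.
{C}⁺ = {C}, which is not all of the schema, so we must add further attributes.
{C, G}⁺: CG→L adds L; L→AGJ adds A, J → {A, C, G, J, L}. Minimal: {G}⁺ = {G}; {C}⁺ = {C} — none reach the full schema.
{C, L}⁺: L→AGJ adds A, G, J → {A, C, G, J, L}. Minimal: {L}⁺ = {A, G, J, L}; {C}⁺ = {C} — none reach the full schema.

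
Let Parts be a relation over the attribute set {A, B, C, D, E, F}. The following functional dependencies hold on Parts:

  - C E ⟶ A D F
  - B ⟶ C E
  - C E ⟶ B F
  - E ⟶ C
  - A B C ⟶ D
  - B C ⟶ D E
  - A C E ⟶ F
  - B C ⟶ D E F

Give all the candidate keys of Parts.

{B}⁺: B→CE adds C, E; CE→BF adds F; BC→DE adds D; CE→ADF adds A → {A, B, C, D, E, F}.
{E}⁺: E→C adds C; CE→ADF adds A, D, F; CE→BF adds B → {A, B, C, D, E, F}.
Any other superkey contains one of these as a subset, so there are no further candidate keys.

B, E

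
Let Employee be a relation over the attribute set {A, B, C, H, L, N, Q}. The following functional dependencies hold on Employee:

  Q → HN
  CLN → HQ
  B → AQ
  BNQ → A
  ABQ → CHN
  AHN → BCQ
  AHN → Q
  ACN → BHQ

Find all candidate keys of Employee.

{B, L}, {A, L, Q}, {A, C, L, N}, {A, H, L, N}

Attribute L never appears on the right-hand side of any dependency, so L must belong to every candidate key.
{L}⁺ = {L}, which is not all of the schema, so we must add further attributes.
{B, L}⁺: B→AQ adds A, Q; ABQ→CHN adds C, H, N → {A, B, C, H, L, N, Q}.
{A, L, Q}⁺: Q→HN adds H, N; AHN→BCQ adds B, C → {A, B, C, H, L, N, Q}.
{A, C, L, N}⁺: CLN→HQ adds H, Q; AHN→BCQ adds B → {A, B, C, H, L, N, Q}.
{A, H, L, N}⁺: AHN→BCQ adds B, C, Q → {A, B, C, H, L, N, Q}.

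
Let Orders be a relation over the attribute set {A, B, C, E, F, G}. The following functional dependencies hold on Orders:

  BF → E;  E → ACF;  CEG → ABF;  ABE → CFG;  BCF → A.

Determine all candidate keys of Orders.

{B, E}, {B, F}, {E, G}

{B, E}⁺: E→ACF adds A, C, F; ABE→CFG adds G → {A, B, C, E, F, G}. Minimal: {E}⁺ = {A, C, E, F}; {B}⁺ = {B} — none reach the full schema.
{B, F}⁺: BF→E adds E; E→ACF adds A, C; ABE→CFG adds G → {A, B, C, E, F, G}. Minimal: {F}⁺ = {F}; {B}⁺ = {B} — none reach the full schema.
{E, G}⁺: E→ACF adds A, C, F; CEG→ABF adds B → {A, B, C, E, F, G}. Minimal: {G}⁺ = {G}; {E}⁺ = {A, C, E, F} — none reach the full schema.
Any other superkey contains one of these as a subset, so there are no further candidate keys.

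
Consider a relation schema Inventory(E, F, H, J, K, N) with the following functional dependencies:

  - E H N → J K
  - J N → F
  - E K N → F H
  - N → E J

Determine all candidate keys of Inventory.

(H, N), (K, N)

Attribute N never appears on the right-hand side of any dependency, so N must belong to every candidate key.
{N}⁺ = {E, F, J, N}, which is not all of the schema, so we must add further attributes.
{H, N}⁺: N→EJ adds E, J; EHN→JK adds K; JN→F adds F → {E, F, H, J, K, N}.
{K, N}⁺: N→EJ adds E, J; JN→F adds F; EKN→FH adds H → {E, F, H, J, K, N}.
Any other superkey contains one of these as a subset, so there are no further candidate keys.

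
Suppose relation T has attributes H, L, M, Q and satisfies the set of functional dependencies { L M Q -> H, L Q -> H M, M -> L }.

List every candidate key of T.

{L, Q}, {M, Q}

Attribute Q never appears on the right-hand side of any dependency, so Q must belong to every candidate key.
{Q}⁺ = {Q}, which is not all of the schema, so we must add further attributes.
{L, Q}⁺: LQ→HM adds H, M → {H, L, M, Q}.
{M, Q}⁺: M→L adds L; LMQ→H adds H → {H, L, M, Q}.
Any other superkey contains one of these as a subset, so there are no further candidate keys.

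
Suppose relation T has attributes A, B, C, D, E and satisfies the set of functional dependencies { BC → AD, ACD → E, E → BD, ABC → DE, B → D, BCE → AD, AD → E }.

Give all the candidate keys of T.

(B, C), (C, E), (A, C, D)

Attribute C never appears on the right-hand side of any dependency, so C must belong to every candidate key.
{C}⁺ = {C}, which is not all of the schema, so we must add further attributes.
{B, C}⁺: BC→AD adds A, D; ACD→E adds E → {A, B, C, D, E}. Minimal: {C}⁺ = {C}; {B}⁺ = {B, D} — none reach the full schema.
{C, E}⁺: E→BD adds B, D; BCE→AD adds A → {A, B, C, D, E}. Minimal: {E}⁺ = {B, D, E}; {C}⁺ = {C} — none reach the full schema.
{A, C, D}⁺: ACD→E adds E; E→BD adds B → {A, B, C, D, E}. Minimal: {C, D}⁺ = {C, D}; {A, D}⁺ = {A, B, D, E}; {A, C}⁺ = {A, C} — none reach the full schema.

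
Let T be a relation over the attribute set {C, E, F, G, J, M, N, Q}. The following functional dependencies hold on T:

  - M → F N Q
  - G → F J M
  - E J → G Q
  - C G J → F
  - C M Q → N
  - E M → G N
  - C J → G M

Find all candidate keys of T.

{C, E, G}; {C, E, J}; {C, E, M}

{C, E, G}⁺: G→FJM adds F, J, M; EJ→GQ adds Q; CMQ→N adds N → {C, E, F, G, J, M, N, Q}. Minimal: {E, G}⁺ = {E, F, G, J, M, N, Q}; {C, G}⁺ = {C, F, G, J, M, N, Q}; {C, E}⁺ = {C, E} — none reach the full schema.
{C, E, J}⁺: EJ→GQ adds G, Q; CGJ→F adds F; CJ→GM adds M; M→FNQ adds N → {C, E, F, G, J, M, N, Q}. Minimal: {E, J}⁺ = {E, F, G, J, M, N, Q}; {C, J}⁺ = {C, F, G, J, M, N, Q}; {C, E}⁺ = {C, E} — none reach the full schema.
{C, E, M}⁺: M→FNQ adds F, N, Q; EM→GN adds G; G→FJM adds J → {C, E, F, G, J, M, N, Q}. Minimal: {E, M}⁺ = {E, F, G, J, M, N, Q}; {C, M}⁺ = {C, F, M, N, Q}; {C, E}⁺ = {C, E} — none reach the full schema.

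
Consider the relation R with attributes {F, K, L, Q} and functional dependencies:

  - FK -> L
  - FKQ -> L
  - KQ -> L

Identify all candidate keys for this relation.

Attributes F, K, Q never appear on any right-hand side, so every candidate key must contain {F, K, Q}.
{F, K, Q}⁺ = {F, K, L, Q}, which is all of the schema, so {F, K, Q} is the only candidate key.

{F, K, Q}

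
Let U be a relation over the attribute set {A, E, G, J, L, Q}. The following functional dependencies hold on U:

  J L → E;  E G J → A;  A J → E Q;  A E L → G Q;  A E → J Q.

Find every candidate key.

AEL; AJL; GJL

Attribute L never appears on the right-hand side of any dependency, so L must belong to every candidate key.
{L}⁺ = {L}, which is not all of the schema, so we must add further attributes.
{A, E, L}⁺: AEL→GQ adds G, Q; AE→JQ adds J → {A, E, G, J, L, Q}. Minimal: {E, L}⁺ = {E, L}; {A, L}⁺ = {A, L}; {A, E}⁺ = {A, E, J, Q} — none reach the full schema.
{A, J, L}⁺: JL→E adds E; AJ→EQ adds Q; AEL→GQ adds G → {A, E, G, J, L, Q}. Minimal: {J, L}⁺ = {E, J, L}; {A, L}⁺ = {A, L}; {A, J}⁺ = {A, E, J, Q} — none reach the full schema.
{G, J, L}⁺: JL→E adds E; EGJ→A adds A; AJ→EQ adds Q → {A, E, G, J, L, Q}. Minimal: {J, L}⁺ = {E, J, L}; {G, L}⁺ = {G, L}; {G, J}⁺ = {G, J} — none reach the full schema.
Any other superkey contains one of these as a subset, so there are no further candidate keys.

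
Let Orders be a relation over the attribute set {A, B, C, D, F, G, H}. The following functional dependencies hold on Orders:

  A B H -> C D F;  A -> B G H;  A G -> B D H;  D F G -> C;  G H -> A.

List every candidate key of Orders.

{A}⁺: A→BGH adds B, G, H; AG→BDH adds D; ABH→CDF adds C, F → {A, B, C, D, F, G, H}.
{G, H}⁺: GH→A adds A; A→BGH adds B; AG→BDH adds D; ABH→CDF adds C, F → {A, B, C, D, F, G, H}.
Any other superkey contains one of these as a subset, so there are no further candidate keys.

A, GH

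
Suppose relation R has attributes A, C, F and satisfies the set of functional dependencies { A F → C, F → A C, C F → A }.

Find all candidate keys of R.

{F}⁺: F→AC adds A, C → {A, C, F}.

{F}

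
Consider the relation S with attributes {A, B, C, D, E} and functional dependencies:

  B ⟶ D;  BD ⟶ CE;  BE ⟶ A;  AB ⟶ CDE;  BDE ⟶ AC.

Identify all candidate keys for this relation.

Attribute B never appears on the right-hand side of any dependency, so B must belong to every candidate key.
{B}⁺ = {A, B, C, D, E}, which is all of the schema, so {B} is the only candidate key.

B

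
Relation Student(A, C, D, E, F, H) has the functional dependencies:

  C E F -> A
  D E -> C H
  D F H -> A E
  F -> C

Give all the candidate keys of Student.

Attributes D, F never appear on any right-hand side, so every candidate key must contain {D, F}.
{D, F}⁺ = {C, D, F}, which is not all of the schema, so we must add further attributes.
{D, E, F}⁺: DE→CH adds C, H; DFH→AE adds A → {A, C, D, E, F, H}.
{D, F, H}⁺: DFH→AE adds A, E; F→C adds C → {A, C, D, E, F, H}.

{D, E, F}; {D, F, H}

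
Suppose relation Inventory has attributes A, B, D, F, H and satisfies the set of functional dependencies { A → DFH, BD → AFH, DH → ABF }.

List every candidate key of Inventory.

{A}⁺: A→DFH adds D, F, H; DH→ABF adds B → {A, B, D, F, H}.
{B, D}⁺: BD→AFH adds A, F, H → {A, B, D, F, H}. Minimal: {D}⁺ = {D}; {B}⁺ = {B} — none reach the full schema.
{D, H}⁺: DH→ABF adds A, B, F → {A, B, D, F, H}. Minimal: {H}⁺ = {H}; {D}⁺ = {D} — none reach the full schema.

A; BD; DH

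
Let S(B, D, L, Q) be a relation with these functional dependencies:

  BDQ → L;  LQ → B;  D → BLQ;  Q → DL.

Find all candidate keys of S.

(D), (Q)

{D}⁺: D→BLQ adds B, L, Q → {B, D, L, Q}.
{Q}⁺: Q→DL adds D, L; LQ→B adds B → {B, D, L, Q}.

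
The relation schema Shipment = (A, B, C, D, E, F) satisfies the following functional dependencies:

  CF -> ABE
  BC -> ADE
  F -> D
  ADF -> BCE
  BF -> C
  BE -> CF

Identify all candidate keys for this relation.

{A, F}⁺: F→D adds D; ADF→BCE adds B, C, E → {A, B, C, D, E, F}. Minimal: {F}⁺ = {D, F}; {A}⁺ = {A} — none reach the full schema.
{B, C}⁺: BC→ADE adds A, D, E; BE→CF adds F → {A, B, C, D, E, F}. Minimal: {C}⁺ = {C}; {B}⁺ = {B} — none reach the full schema.
{B, E}⁺: BE→CF adds C, F; CF→ABE adds A; BC→ADE adds D → {A, B, C, D, E, F}. Minimal: {E}⁺ = {E}; {B}⁺ = {B} — none reach the full schema.
{B, F}⁺: F→D adds D; BF→C adds C; CF→ABE adds A, E → {A, B, C, D, E, F}. Minimal: {F}⁺ = {D, F}; {B}⁺ = {B} — none reach the full schema.
{C, F}⁺: CF→ABE adds A, B, E; BC→ADE adds D → {A, B, C, D, E, F}. Minimal: {F}⁺ = {D, F}; {C}⁺ = {C} — none reach the full schema.

(A, F); (B, C); (B, E); (B, F); (C, F)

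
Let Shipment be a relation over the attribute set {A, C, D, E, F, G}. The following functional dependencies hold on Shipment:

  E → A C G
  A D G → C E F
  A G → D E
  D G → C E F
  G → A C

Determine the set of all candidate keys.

E; G

{E}⁺: E→ACG adds A, C, G; AG→DE adds D; DG→CEF adds F → {A, C, D, E, F, G}.
{G}⁺: G→AC adds A, C; AG→DE adds D, E; DG→CEF adds F → {A, C, D, E, F, G}.
Any other superkey contains one of these as a subset, so there are no further candidate keys.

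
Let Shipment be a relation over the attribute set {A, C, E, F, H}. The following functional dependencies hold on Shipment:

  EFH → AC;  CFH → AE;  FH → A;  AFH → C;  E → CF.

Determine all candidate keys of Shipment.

{E, H}; {F, H}

Attribute H never appears on the right-hand side of any dependency, so H must belong to every candidate key.
{H}⁺ = {H}, which is not all of the schema, so we must add further attributes.
{E, H}⁺: E→CF adds C, F; EFH→AC adds A → {A, C, E, F, H}. Minimal: {H}⁺ = {H}; {E}⁺ = {C, E, F} — none reach the full schema.
{F, H}⁺: FH→A adds A; AFH→C adds C; CFH→AE adds E → {A, C, E, F, H}. Minimal: {H}⁺ = {H}; {F}⁺ = {F} — none reach the full schema.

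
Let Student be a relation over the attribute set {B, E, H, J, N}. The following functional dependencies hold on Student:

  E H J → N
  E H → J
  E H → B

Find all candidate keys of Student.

{E, H}

{E, H}⁺: EH→J adds J; EH→B adds B; EHJ→N adds N → {B, E, H, J, N}.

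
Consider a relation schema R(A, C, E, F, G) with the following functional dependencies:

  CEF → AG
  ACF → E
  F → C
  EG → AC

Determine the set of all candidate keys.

Attribute F never appears on the right-hand side of any dependency, so F must belong to every candidate key.
{F}⁺ = {C, F}, which is not all of the schema, so we must add further attributes.
{A, F}⁺: F→C adds C; ACF→E adds E; CEF→AG adds G → {A, C, E, F, G}.
{E, F}⁺: F→C adds C; CEF→AG adds A, G → {A, C, E, F, G}.
Any other superkey contains one of these as a subset, so there are no further candidate keys.

{A, F}, {E, F}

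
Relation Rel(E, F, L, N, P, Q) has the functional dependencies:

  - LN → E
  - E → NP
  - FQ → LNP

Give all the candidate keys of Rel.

FQ

Attributes F, Q never appear on any right-hand side, so every candidate key must contain {F, Q}.
{F, Q}⁺ = {E, F, L, N, P, Q}, which is all of the schema, so {F, Q} is the only candidate key.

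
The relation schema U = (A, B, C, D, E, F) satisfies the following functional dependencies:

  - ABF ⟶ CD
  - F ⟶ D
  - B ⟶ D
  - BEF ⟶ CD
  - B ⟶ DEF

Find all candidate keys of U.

{A, B}⁺: B→D adds D; B→DEF adds E, F; ABF→CD adds C → {A, B, C, D, E, F}. Minimal: {B}⁺ = {B, C, D, E, F}; {A}⁺ = {A} — none reach the full schema.
No other minimal superkey exists.

{A, B}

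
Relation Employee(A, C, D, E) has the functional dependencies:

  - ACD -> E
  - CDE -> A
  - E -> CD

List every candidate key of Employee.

{E}⁺: E→CD adds C, D; CDE→A adds A → {A, C, D, E}.
{A, C, D}⁺: ACD→E adds E → {A, C, D, E}. Minimal: {C, D}⁺ = {C, D}; {A, D}⁺ = {A, D}; {A, C}⁺ = {A, C} — none reach the full schema.

{E}, {A, C, D}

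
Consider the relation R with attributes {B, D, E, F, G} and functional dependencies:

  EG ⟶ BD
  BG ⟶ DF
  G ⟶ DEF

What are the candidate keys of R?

{G}

Attribute G never appears on the right-hand side of any dependency, so G must belong to every candidate key.
{G}⁺ = {B, D, E, F, G}, which is all of the schema, so {G} is the only candidate key.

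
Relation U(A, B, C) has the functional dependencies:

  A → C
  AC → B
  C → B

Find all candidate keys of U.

Attribute A never appears on the right-hand side of any dependency, so A must belong to every candidate key.
{A}⁺ = {A, B, C}, which is all of the schema, so {A} is the only candidate key.

(A)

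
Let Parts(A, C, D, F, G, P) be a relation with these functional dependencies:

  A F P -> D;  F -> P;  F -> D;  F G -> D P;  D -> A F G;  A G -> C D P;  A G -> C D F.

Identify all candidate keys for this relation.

{D}; {F}; {A, G}

{D}⁺: D→AFG adds A, F, G; AG→CDP adds C, P → {A, C, D, F, G, P}.
{F}⁺: F→P adds P; F→D adds D; D→AFG adds A, G; AG→CDP adds C → {A, C, D, F, G, P}.
{A, G}⁺: AG→CDP adds C, D, P; AG→CDF adds F → {A, C, D, F, G, P}. Minimal: {G}⁺ = {G}; {A}⁺ = {A} — none reach the full schema.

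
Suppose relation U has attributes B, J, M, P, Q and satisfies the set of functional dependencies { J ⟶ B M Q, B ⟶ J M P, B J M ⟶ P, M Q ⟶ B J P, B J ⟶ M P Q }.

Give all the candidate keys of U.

{B}, {J}, {M, Q}

{B}⁺: B→JMP adds J, M, P; BJ→MPQ adds Q → {B, J, M, P, Q}.
{J}⁺: J→BMQ adds B, M, Q; B→JMP adds P → {B, J, M, P, Q}.
{M, Q}⁺: MQ→BJP adds B, J, P → {B, J, M, P, Q}. Minimal: {Q}⁺ = {Q}; {M}⁺ = {M} — none reach the full schema.
Any other superkey contains one of these as a subset, so there are no further candidate keys.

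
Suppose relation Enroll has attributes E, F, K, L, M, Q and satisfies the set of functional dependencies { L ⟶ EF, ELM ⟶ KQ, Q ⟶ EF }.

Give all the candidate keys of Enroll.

{L, M}

Attributes L, M never appear on any right-hand side, so every candidate key must contain {L, M}.
{L, M}⁺ = {E, F, K, L, M, Q}, which is all of the schema, so {L, M} is the only candidate key.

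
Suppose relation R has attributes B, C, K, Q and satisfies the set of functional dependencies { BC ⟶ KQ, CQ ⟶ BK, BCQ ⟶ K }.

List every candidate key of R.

{B, C}, {C, Q}

Attribute C never appears on the right-hand side of any dependency, so C must belong to every candidate key.
{C}⁺ = {C}, which is not all of the schema, so we must add further attributes.
{B, C}⁺: BC→KQ adds K, Q → {B, C, K, Q}. Minimal: {C}⁺ = {C}; {B}⁺ = {B} — none reach the full schema.
{C, Q}⁺: CQ→BK adds B, K → {B, C, K, Q}. Minimal: {Q}⁺ = {Q}; {C}⁺ = {C} — none reach the full schema.
Any other superkey contains one of these as a subset, so there are no further candidate keys.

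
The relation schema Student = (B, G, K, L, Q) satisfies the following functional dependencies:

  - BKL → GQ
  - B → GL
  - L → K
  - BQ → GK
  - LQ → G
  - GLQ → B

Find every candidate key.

(B); (L, Q)

{B}⁺: B→GL adds G, L; L→K adds K; BKL→GQ adds Q → {B, G, K, L, Q}.
{L, Q}⁺: L→K adds K; LQ→G adds G; GLQ→B adds B → {B, G, K, L, Q}. Minimal: {Q}⁺ = {Q}; {L}⁺ = {K, L} — none reach the full schema.
Any other superkey contains one of these as a subset, so there are no further candidate keys.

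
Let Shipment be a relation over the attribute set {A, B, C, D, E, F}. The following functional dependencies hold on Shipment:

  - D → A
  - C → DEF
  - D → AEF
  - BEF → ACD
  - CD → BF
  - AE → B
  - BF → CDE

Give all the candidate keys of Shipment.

{C}⁺: C→DEF adds D, E, F; D→AEF adds A; CD→BF adds B → {A, B, C, D, E, F}.
{D}⁺: D→A adds A; D→AEF adds E, F; AE→B adds B; BF→CDE adds C → {A, B, C, D, E, F}.
{B, F}⁺: BF→CDE adds C, D, E; D→A adds A → {A, B, C, D, E, F}.
{A, E, F}⁺: AE→B adds B; BF→CDE adds C, D → {A, B, C, D, E, F}.

(C); (D); (B, F); (A, E, F)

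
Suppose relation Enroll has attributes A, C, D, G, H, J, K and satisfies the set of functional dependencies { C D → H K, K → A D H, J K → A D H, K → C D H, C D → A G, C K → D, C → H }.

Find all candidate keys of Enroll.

{J, K}; {C, D, J}

Attribute J never appears on the right-hand side of any dependency, so J must belong to every candidate key.
{J}⁺ = {J}, which is not all of the schema, so we must add further attributes.
{J, K}⁺: K→ADH adds A, D, H; K→CDH adds C; CD→AG adds G → {A, C, D, G, H, J, K}. Minimal: {K}⁺ = {A, C, D, G, H, K}; {J}⁺ = {J} — none reach the full schema.
{C, D, J}⁺: CD→HK adds H, K; K→ADH adds A; CD→AG adds G → {A, C, D, G, H, J, K}. Minimal: {D, J}⁺ = {D, J}; {C, J}⁺ = {C, H, J}; {C, D}⁺ = {A, C, D, G, H, K} — none reach the full schema.
Any other superkey contains one of these as a subset, so there are no further candidate keys.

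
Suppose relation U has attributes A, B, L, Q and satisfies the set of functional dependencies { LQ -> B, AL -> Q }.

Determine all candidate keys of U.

{A, L}⁺: AL→Q adds Q; LQ→B adds B → {A, B, L, Q}. Minimal: {L}⁺ = {L}; {A}⁺ = {A} — none reach the full schema.
No other minimal superkey exists.

(A, L)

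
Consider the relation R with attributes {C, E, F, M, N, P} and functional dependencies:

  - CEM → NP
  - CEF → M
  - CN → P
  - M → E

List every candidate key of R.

Attributes C, F never appear on any right-hand side, so every candidate key must contain {C, F}.
{C, F}⁺ = {C, F}, which is not all of the schema, so we must add further attributes.
{C, E, F}⁺: CEF→M adds M; CEM→NP adds N, P → {C, E, F, M, N, P}. Minimal: {E, F}⁺ = {E, F}; {C, F}⁺ = {C, F}; {C, E}⁺ = {C, E} — none reach the full schema.
{C, F, M}⁺: M→E adds E; CEM→NP adds N, P → {C, E, F, M, N, P}. Minimal: {F, M}⁺ = {E, F, M}; {C, M}⁺ = {C, E, M, N, P}; {C, F}⁺ = {C, F} — none reach the full schema.
Any other superkey contains one of these as a subset, so there are no further candidate keys.

{C, E, F}, {C, F, M}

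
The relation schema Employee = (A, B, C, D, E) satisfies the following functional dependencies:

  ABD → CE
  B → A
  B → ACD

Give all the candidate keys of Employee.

Attribute B never appears on the right-hand side of any dependency, so B must belong to every candidate key.
{B}⁺ = {A, B, C, D, E}, which is all of the schema, so {B} is the only candidate key.

B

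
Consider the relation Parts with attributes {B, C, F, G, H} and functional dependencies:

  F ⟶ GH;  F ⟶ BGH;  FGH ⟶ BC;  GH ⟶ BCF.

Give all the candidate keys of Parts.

{F}⁺: F→GH adds G, H; F→BGH adds B; FGH→BC adds C → {B, C, F, G, H}.
{G, H}⁺: GH→BCF adds B, C, F → {B, C, F, G, H}. Minimal: {H}⁺ = {H}; {G}⁺ = {G} — none reach the full schema.
Any other superkey contains one of these as a subset, so there are no further candidate keys.

F; GH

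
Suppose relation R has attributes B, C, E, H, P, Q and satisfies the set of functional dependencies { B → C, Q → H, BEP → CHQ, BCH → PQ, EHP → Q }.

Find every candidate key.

Attributes B, E never appear on any right-hand side, so every candidate key must contain {B, E}.
{B, E}⁺ = {B, C, E}, which is not all of the schema, so we must add further attributes.
{B, E, H}⁺: B→C adds C; BCH→PQ adds P, Q → {B, C, E, H, P, Q}. Minimal: {E, H}⁺ = {E, H}; {B, H}⁺ = {B, C, H, P, Q}; {B, E}⁺ = {B, C, E} — none reach the full schema.
{B, E, P}⁺: B→C adds C; BEP→CHQ adds H, Q → {B, C, E, H, P, Q}. Minimal: {E, P}⁺ = {E, P}; {B, P}⁺ = {B, C, P}; {B, E}⁺ = {B, C, E} — none reach the full schema.
{B, E, Q}⁺: B→C adds C; Q→H adds H; BCH→PQ adds P → {B, C, E, H, P, Q}. Minimal: {E, Q}⁺ = {E, H, Q}; {B, Q}⁺ = {B, C, H, P, Q}; {B, E}⁺ = {B, C, E} — none reach the full schema.
Any other superkey contains one of these as a subset, so there are no further candidate keys.

{B, E, H}, {B, E, P}, {B, E, Q}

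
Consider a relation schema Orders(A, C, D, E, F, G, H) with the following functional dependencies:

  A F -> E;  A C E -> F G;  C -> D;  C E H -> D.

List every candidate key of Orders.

Attributes A, C, H never appear on any right-hand side, so every candidate key must contain {A, C, H}.
{A, C, H}⁺ = {A, C, D, H}, which is not all of the schema, so we must add further attributes.
{A, C, E, H}⁺: ACE→FG adds F, G; C→D adds D → {A, C, D, E, F, G, H}. Minimal: {C, E, H}⁺ = {C, D, E, H}; {A, E, H}⁺ = {A, E, H}; {A, C, H}⁺ = {A, C, D, H}; … — none reach the full schema.
{A, C, F, H}⁺: AF→E adds E; ACE→FG adds G; C→D adds D → {A, C, D, E, F, G, H}. Minimal: {C, F, H}⁺ = {C, D, F, H}; {A, F, H}⁺ = {A, E, F, H}; {A, C, H}⁺ = {A, C, D, H}; … — none reach the full schema.
Any other superkey contains one of these as a subset, so there are no further candidate keys.

{A, C, E, H}, {A, C, F, H}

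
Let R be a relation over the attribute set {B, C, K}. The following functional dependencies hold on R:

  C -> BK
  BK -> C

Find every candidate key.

{C}; {B, K}

{C}⁺: C→BK adds B, K → {B, C, K}.
{B, K}⁺: BK→C adds C → {B, C, K}. Minimal: {K}⁺ = {K}; {B}⁺ = {B} — none reach the full schema.
Any other superkey contains one of these as a subset, so there are no further candidate keys.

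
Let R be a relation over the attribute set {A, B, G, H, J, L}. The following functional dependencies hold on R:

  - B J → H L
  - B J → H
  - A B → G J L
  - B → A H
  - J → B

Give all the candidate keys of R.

B; J

{B}⁺: B→AH adds A, H; AB→GJL adds G, J, L → {A, B, G, H, J, L}.
{J}⁺: J→B adds B; BJ→HL adds H, L; B→AH adds A; AB→GJL adds G → {A, B, G, H, J, L}.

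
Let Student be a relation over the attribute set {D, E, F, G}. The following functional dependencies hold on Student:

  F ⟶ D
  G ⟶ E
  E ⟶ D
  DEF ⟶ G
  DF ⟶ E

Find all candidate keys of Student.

Attribute F never appears on the right-hand side of any dependency, so F must belong to every candidate key.
{F}⁺ = {D, E, F, G}, which is all of the schema, so {F} is the only candidate key.

{F}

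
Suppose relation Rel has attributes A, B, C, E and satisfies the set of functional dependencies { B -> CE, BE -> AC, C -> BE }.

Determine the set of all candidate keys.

(B), (C)

{B}⁺: B→CE adds C, E; BE→AC adds A → {A, B, C, E}.
{C}⁺: C→BE adds B, E; BE→AC adds A → {A, B, C, E}.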